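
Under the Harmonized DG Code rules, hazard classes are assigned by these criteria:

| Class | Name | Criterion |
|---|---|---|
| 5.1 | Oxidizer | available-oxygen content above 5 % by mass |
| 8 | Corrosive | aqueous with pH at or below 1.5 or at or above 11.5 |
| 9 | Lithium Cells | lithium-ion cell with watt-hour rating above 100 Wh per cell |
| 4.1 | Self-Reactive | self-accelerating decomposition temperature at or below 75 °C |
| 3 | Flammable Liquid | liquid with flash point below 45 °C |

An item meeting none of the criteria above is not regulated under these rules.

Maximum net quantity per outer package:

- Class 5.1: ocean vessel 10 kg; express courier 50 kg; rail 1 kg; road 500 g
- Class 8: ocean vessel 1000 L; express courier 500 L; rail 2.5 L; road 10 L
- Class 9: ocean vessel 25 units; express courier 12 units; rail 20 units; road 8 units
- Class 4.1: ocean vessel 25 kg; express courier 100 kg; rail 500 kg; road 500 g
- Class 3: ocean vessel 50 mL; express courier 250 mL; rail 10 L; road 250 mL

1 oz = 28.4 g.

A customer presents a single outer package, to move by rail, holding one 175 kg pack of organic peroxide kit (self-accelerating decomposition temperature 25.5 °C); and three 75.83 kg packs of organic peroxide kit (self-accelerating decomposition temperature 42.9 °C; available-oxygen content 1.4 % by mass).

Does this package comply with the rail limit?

Yes

Organic peroxide kit: self-accelerating decomposition temperature 25.5 °C ≤ 75 °C → Class 4.1 (Self-Reactive).
Self-accelerating decomposition temperature 42.9 °C meets the Class 4.1 criterion (Self-Reactive), so the organic peroxide kit is Class 4.1.
Total Class 4.1: 175 kg + (three 75.83 kg packs = 227.49 kg) = 402.49 kg.
402.49 kg is within the rail limit of 500 kg for Class 4.1.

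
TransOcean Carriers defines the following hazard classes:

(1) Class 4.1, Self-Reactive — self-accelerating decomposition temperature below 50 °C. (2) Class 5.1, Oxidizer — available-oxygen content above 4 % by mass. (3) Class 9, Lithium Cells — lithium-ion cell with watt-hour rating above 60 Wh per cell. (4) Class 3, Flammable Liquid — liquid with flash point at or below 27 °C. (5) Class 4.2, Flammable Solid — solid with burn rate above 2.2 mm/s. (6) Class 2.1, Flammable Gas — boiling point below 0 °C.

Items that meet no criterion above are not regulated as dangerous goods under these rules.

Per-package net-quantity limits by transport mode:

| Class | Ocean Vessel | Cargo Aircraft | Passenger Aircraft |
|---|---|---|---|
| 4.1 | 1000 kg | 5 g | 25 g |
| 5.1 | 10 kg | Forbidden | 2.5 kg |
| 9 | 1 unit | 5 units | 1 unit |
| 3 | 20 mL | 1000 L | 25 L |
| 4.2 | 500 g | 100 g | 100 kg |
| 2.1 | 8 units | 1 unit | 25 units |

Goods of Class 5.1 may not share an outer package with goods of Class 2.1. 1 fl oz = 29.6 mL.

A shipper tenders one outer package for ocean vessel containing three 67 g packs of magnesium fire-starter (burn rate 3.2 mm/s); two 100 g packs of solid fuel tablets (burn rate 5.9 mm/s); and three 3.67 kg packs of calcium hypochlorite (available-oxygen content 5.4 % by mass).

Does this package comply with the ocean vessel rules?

No

With burn rate 3.2 mm/s (> 2.2 mm/s), the magnesium fire-starter falls in Class 4.2.
With burn rate 5.9 mm/s (> 2.2 mm/s), the solid fuel tablets fall in Class 4.2.
Calcium hypochlorite: available-oxygen content 5.4 % by mass > 4 % by mass → Class 5.1 (Oxidizer).
Class 4.2 net quantity: (three 67 g packs = 201 g) + (two 100 g packs = 200 g) = 401 g.
401 g is within the ocean vessel limit of 500 g for Class 4.2.
Class 5.1 quantity: three 3.67 kg packs = 11.01 kg.
11.01 kg exceeds the ocean vessel limit of 10 kg for Class 5.1.
The segregation rule (Class 5.1 with Class 2.1) does not apply to Class 4.2 with Class 5.1.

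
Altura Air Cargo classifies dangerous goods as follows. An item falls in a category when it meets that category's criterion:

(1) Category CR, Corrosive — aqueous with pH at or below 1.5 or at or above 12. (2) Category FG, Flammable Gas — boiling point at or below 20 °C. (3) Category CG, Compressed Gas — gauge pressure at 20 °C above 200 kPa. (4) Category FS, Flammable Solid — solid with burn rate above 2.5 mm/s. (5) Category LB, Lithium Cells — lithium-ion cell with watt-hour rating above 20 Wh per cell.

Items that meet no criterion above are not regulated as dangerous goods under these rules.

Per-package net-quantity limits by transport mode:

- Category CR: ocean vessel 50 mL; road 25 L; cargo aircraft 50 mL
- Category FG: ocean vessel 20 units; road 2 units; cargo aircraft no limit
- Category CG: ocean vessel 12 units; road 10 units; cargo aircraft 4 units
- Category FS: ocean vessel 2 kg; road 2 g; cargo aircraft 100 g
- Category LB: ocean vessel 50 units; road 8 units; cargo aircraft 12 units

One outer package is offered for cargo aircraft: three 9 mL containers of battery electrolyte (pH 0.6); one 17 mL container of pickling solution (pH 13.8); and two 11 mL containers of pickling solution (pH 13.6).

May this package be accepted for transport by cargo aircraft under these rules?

No

With pH 0.6 (≤ 1.5), the battery electrolyte falls in Category CR.
Pickling solution: pH 13.8 ≥ 12 → Category CR (Corrosive).
Pickling solution: pH 13.6 ≥ 12 → Category CR (Corrosive).
Category CR net quantity: (three 9 mL containers = 27 mL) + 17 mL + (two 11 mL containers = 22 mL) = 66 mL.
66 mL > 50 mL (cargo aircraft limit, Category CR) — over the limit.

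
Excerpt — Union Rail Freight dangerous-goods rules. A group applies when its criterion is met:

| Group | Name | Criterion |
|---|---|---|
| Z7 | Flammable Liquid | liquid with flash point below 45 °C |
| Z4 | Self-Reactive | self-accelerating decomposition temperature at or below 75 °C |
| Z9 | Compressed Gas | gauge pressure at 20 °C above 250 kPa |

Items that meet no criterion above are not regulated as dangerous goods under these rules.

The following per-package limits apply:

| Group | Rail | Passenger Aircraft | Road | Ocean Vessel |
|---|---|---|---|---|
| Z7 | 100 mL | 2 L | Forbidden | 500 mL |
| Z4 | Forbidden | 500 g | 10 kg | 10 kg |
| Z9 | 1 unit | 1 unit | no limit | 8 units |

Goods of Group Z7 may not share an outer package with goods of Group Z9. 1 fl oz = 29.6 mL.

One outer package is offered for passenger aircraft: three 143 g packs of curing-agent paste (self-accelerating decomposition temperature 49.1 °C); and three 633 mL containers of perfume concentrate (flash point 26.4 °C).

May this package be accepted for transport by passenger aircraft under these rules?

Curing-agent paste: self-accelerating decomposition temperature 49.1 °C ≤ 75 °C → Group Z4 (Self-Reactive).
With flash point 26.4 °C (< 45 °C), the perfume concentrate falls in Group Z7.
Group Z7 quantity: three 633 mL containers = 1.899 L.
1.899 L is within the passenger aircraft limit of 2 L for Group Z7.
Group Z4 quantity: three 143 g packs = 429 g.
429 g ≤ 500 g (passenger aircraft limit, Group Z4) — within limit.
The segregation rule (Group Z7 with Group Z9) does not apply to Group Z7 with Group Z4.
Every hazard group is within its passenger aircraft limit and no segregation rule is violated.

Yes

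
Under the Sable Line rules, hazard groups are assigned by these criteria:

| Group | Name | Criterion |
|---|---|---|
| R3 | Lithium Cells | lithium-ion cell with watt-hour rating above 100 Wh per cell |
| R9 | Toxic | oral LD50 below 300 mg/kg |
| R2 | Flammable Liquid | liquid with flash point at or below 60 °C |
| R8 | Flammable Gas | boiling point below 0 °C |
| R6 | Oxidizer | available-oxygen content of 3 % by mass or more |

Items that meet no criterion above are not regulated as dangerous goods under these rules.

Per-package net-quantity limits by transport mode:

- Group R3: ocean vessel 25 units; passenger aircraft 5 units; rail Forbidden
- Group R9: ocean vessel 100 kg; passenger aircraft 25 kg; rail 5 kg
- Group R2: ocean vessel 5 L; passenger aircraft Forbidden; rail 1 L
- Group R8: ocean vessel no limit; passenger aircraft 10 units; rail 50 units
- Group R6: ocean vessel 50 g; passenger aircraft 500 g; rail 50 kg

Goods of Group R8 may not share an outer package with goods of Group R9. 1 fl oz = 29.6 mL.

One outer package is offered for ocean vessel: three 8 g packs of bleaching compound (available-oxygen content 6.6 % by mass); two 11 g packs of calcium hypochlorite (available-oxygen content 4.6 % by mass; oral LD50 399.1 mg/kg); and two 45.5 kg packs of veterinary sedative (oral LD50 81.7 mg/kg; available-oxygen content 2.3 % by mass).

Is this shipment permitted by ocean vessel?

Yes

With available-oxygen content 6.6 % by mass (≥ 3 % by mass), the bleaching compound falls in Group R6.
Calcium hypochlorite: available-oxygen content 4.6 % by mass ≥ 3 % by mass → Group R6 (Oxidizer).
Veterinary sedative: oral LD50 81.7 mg/kg < 300 mg/kg → Group R9 (Toxic).
Group R6 net quantity: (three 8 g packs = 24 g) + (two 11 g packs = 22 g) = 46 g.
46 g ≤ 50 g (ocean vessel limit, Group R6) — within limit.
Group R9 quantity: two 45.5 kg packs = 91 kg.
91 kg ≤ 100 kg (ocean vessel limit, Group R9) — within limit.
The segregation rule (Group R8 with Group R9) does not apply to Group R6 with Group R9.
Every hazard group is within its ocean vessel limit and no segregation rule is violated.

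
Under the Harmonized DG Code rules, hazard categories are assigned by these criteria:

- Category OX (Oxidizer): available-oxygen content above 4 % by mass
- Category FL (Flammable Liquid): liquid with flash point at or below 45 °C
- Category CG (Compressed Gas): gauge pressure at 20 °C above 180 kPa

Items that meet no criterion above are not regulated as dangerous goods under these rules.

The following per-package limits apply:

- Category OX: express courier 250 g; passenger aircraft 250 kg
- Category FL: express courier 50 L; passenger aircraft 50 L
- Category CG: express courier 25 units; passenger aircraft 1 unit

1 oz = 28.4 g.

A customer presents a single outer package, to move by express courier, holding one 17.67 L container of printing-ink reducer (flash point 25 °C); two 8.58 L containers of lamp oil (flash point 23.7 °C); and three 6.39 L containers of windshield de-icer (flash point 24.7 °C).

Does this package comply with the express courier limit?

No

With flash point 25 °C (≤ 45 °C), the printing-ink reducer falls in Category FL.
The lamp oil has flash point 23.7 °C, which is ≤ 45 °C, so it is Category FL (Flammable Liquid).
Flash point 24.7 °C meets the Category FL criterion (Flammable Liquid), so the windshield de-icer is Category FL.
Total Category FL: 17.67 L + (two 8.58 L containers = 17.16 L) + (three 6.39 L containers = 19.17 L) = 54 L.
That exceeds the Category FL express courier limit of 50 L.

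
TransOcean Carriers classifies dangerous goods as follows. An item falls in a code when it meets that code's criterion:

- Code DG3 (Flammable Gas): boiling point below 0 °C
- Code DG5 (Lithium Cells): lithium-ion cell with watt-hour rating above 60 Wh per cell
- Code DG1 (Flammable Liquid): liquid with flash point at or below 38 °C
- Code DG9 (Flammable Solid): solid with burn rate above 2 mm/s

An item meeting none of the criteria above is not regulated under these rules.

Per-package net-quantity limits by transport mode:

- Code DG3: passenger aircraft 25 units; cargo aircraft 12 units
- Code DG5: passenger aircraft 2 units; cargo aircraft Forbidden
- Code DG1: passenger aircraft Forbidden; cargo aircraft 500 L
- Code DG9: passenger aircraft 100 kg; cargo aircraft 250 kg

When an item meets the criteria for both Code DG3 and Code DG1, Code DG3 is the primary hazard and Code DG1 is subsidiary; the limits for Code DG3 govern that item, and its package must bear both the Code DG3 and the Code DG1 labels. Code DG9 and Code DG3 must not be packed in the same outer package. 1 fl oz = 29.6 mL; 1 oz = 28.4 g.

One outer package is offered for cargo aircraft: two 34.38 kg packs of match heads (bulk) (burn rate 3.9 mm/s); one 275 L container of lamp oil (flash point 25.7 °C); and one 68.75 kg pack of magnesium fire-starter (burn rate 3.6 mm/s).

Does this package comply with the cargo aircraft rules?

The match heads (bulk) have burn rate 3.9 mm/s, which is > 2 mm/s, so they are Code DG9 (Flammable Solid).
With flash point 25.7 °C (≤ 38 °C), the lamp oil falls in Code DG1.
Magnesium fire-starter: burn rate 3.6 mm/s > 2 mm/s → Code DG9 (Flammable Solid).
Code DG9 net quantity: (two 34.38 kg packs = 68.76 kg) + 68.75 kg = 137.51 kg.
That is within the Code DG9 cargo aircraft limit of 250 kg.
Code DG1 quantity: 275 L.
275 L is within the cargo aircraft limit of 500 L for Code DG1.
The segregation rule (Code DG9 with Code DG3) does not apply to Code DG9 with Code DG1.
Every hazard code is within its cargo aircraft limit and no segregation rule is violated.

Yes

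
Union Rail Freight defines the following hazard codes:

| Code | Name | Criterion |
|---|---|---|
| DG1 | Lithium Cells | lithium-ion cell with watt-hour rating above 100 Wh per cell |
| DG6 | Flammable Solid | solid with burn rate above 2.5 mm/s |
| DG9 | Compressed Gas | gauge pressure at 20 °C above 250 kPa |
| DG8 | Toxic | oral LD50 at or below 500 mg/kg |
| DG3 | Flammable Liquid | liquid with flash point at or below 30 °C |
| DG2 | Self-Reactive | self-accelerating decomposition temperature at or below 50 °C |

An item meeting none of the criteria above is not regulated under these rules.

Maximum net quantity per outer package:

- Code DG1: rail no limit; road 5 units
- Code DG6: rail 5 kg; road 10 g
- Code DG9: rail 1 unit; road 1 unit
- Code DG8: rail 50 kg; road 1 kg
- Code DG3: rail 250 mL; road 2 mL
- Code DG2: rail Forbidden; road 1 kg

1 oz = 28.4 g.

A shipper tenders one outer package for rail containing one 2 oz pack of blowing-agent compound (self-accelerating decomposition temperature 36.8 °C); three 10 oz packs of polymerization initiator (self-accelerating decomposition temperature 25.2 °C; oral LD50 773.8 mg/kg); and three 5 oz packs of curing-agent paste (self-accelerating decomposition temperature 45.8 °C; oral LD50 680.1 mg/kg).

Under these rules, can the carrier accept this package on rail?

With self-accelerating decomposition temperature 36.8 °C (≤ 50 °C), the blowing-agent compound falls in Code DG2.
Polymerization initiator: self-accelerating decomposition temperature 25.2 °C ≤ 50 °C → Code DG2 (Self-Reactive).
With self-accelerating decomposition temperature 45.8 °C (≤ 50 °C), the curing-agent paste falls in Code DG2.
Code DG2 net quantity: (one 2 oz pack = 56.8 g) + (three 10 oz packs = 852 g) + (three 5 oz packs = 426 g) = 1334.8 g.
By rail, Code DG2 is Forbidden regardless of quantity.

No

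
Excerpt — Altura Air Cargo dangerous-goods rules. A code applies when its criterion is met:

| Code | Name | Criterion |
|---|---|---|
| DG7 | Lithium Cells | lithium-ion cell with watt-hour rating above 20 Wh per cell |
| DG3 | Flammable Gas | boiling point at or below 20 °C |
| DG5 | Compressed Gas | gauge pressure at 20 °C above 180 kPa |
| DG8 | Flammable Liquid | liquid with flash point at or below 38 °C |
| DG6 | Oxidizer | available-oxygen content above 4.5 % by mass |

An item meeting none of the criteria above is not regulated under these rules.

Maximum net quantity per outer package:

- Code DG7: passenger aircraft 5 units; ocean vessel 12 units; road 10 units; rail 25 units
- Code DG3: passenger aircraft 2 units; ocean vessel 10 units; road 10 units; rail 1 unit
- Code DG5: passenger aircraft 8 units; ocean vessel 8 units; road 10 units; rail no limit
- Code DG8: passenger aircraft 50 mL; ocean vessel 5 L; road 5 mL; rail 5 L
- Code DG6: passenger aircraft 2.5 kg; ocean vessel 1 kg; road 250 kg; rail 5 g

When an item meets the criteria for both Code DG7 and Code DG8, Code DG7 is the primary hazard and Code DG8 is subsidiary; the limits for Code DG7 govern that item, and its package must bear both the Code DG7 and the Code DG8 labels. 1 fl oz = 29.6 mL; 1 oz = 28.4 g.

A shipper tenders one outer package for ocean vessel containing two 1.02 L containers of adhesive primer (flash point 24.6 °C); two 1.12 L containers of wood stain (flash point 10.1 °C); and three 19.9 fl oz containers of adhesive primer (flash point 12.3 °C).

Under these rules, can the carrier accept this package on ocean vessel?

No

Adhesive primer: flash point 24.6 °C ≤ 38 °C → Code DG8 (Flammable Liquid).
With flash point 10.1 °C (≤ 38 °C), the wood stain falls in Code DG8.
With flash point 12.3 °C (≤ 38 °C), the adhesive primer falls in Code DG8.
Total Code DG8: (two 1.02 L containers = 2.04 L) + (two 1.12 L containers = 2.24 L) + (three 19.9 fl oz containers = 1767.12 mL) = 6047.12 mL.
6047.12 mL > 5 L (ocean vessel limit, Code DG8) — over the limit.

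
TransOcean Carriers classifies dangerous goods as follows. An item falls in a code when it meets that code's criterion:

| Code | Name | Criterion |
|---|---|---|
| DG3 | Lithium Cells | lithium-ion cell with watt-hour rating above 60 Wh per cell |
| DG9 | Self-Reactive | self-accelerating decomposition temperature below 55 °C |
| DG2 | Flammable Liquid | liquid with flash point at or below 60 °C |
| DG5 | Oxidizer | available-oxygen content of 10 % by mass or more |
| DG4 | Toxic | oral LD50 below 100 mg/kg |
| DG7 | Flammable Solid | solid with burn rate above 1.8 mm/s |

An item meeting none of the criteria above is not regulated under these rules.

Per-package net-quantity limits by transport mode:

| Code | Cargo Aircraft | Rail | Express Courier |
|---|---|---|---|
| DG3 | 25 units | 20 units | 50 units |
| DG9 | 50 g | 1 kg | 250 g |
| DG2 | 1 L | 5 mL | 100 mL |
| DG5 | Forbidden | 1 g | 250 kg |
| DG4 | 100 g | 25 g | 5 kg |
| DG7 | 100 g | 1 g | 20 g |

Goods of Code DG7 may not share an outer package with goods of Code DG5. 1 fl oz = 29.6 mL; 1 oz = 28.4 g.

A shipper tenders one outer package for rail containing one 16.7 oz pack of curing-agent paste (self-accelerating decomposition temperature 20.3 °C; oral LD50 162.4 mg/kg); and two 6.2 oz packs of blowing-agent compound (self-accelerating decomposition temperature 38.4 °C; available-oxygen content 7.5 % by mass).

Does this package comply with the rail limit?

Yes

With self-accelerating decomposition temperature 20.3 °C (< 55 °C), the curing-agent paste falls in Code DG9.
With self-accelerating decomposition temperature 38.4 °C (< 55 °C), the blowing-agent compound falls in Code DG9.
Code DG9 net quantity: (one 16.7 oz pack = 474.28 g) + (two 6.2 oz packs = 352.16 g) = 826.44 g.
That is within the Code DG9 rail limit of 1 kg.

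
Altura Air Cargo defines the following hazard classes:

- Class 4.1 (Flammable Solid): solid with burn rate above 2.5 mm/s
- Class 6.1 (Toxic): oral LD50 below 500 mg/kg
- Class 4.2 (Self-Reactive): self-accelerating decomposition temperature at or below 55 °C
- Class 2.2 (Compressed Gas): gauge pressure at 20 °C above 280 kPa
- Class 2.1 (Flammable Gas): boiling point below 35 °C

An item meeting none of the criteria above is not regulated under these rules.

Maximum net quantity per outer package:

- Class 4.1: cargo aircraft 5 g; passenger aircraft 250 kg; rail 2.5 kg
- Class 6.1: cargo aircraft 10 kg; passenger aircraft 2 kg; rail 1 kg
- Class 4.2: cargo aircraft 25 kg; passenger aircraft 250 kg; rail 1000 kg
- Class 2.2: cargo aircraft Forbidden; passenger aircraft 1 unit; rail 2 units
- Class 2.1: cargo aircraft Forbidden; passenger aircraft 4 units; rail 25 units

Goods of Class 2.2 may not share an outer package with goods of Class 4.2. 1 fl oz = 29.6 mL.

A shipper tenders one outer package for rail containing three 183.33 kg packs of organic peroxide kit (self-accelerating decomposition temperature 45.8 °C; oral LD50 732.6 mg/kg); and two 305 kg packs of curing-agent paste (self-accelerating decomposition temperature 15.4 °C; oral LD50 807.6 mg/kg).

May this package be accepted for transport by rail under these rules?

No

Organic peroxide kit: self-accelerating decomposition temperature 45.8 °C ≤ 55 °C → Class 4.2 (Self-Reactive).
Self-accelerating decomposition temperature 15.4 °C meets the Class 4.2 criterion (Self-Reactive), so the curing-agent paste is Class 4.2.
Class 4.2 net quantity: (three 183.33 kg packs = 549.99 kg) + (two 305 kg packs = 610 kg) = 1159.99 kg.
1159.99 kg > 1000 kg (rail limit, Class 4.2) — over the limit.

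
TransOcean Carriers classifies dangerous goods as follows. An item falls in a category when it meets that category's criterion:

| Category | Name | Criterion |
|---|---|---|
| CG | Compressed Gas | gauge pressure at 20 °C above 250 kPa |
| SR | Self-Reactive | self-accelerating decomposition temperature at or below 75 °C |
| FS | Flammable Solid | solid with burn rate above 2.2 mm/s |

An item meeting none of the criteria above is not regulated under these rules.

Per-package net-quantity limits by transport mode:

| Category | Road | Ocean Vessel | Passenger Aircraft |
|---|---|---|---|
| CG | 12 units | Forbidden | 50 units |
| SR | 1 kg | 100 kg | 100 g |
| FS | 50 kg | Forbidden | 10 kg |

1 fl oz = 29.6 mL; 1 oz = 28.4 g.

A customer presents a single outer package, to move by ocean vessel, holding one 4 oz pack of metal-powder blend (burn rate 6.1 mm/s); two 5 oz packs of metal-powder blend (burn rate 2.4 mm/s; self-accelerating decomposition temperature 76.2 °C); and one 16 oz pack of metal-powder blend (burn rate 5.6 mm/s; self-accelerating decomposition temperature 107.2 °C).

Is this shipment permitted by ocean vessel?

No

Metal-powder blend: burn rate 6.1 mm/s > 2.2 mm/s → Category FS (Flammable Solid).
The metal-powder blend has burn rate 2.4 mm/s, which is > 2.2 mm/s, so it is Category FS (Flammable Solid).
Burn rate 5.6 mm/s meets the Category FS criterion (Flammable Solid), so the metal-powder blend is Category FS.
Total Category FS: (one 4 oz pack = 113.6 g) + (two 5 oz packs = 284 g) + (one 16 oz pack = 454.4 g) = 852 g.
By ocean vessel, Category FS is Forbidden regardless of quantity.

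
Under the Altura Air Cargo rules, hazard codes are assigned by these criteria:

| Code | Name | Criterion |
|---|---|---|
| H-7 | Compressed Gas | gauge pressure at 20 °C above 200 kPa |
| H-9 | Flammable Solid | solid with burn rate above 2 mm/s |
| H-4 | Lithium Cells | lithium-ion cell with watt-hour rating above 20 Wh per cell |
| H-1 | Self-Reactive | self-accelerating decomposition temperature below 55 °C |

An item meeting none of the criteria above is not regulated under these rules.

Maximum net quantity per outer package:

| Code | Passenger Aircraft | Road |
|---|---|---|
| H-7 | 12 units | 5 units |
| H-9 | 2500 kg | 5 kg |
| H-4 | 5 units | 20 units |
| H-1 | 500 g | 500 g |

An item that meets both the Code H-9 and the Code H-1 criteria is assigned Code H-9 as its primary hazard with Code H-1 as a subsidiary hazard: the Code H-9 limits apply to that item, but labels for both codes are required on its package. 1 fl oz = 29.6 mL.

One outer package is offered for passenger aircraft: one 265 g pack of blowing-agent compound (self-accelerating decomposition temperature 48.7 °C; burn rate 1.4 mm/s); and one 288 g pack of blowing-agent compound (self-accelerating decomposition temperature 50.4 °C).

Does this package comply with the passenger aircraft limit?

With self-accelerating decomposition temperature 48.7 °C (< 55 °C), the blowing-agent compound falls in Code H-1.
The blowing-agent compound has self-accelerating decomposition temperature 50.4 °C, which is < 55 °C, so it is Code H-1 (Self-Reactive).
Total Code H-1: 265 g + 288 g = 553 g.
553 g exceeds the passenger aircraft limit of 500 g for Code H-1.

No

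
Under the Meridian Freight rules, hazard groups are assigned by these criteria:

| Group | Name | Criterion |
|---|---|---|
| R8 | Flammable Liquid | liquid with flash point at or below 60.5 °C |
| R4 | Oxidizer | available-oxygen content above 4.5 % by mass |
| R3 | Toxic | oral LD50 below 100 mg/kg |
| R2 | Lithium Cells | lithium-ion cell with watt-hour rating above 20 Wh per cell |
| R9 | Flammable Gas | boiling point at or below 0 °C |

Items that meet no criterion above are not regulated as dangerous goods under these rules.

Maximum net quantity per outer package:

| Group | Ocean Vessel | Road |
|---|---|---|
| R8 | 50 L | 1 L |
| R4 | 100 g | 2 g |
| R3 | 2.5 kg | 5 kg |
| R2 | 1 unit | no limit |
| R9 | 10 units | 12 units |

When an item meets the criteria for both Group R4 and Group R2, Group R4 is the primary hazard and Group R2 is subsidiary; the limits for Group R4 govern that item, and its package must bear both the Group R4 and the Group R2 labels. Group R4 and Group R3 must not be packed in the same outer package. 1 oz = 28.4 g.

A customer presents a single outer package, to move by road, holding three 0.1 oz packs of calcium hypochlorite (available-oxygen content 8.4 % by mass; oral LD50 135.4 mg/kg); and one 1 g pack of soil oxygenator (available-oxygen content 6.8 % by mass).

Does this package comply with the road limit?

Calcium hypochlorite: available-oxygen content 8.4 % by mass > 4.5 % by mass → Group R4 (Oxidizer).
Available-oxygen content 6.8 % by mass meets the Group R4 criterion (Oxidizer), so the soil oxygenator is Group R4.
Group R4 net quantity: (three 0.1 oz packs = 8.52 g) + 1 g = 9.52 g.
9.52 g exceeds the road limit of 2 g for Group R4.

No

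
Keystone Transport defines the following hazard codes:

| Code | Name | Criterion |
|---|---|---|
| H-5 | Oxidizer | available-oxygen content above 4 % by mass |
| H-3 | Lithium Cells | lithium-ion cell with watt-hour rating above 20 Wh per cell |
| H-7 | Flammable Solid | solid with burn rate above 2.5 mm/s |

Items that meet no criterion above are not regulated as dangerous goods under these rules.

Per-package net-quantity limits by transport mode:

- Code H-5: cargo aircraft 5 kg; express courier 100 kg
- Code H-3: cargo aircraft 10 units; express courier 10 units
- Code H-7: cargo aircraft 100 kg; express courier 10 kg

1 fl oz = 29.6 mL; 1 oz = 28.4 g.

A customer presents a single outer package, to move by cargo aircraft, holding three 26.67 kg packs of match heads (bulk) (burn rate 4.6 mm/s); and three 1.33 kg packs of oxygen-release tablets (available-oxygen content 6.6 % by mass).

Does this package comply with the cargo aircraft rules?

The match heads (bulk) have burn rate 4.6 mm/s, which is > 2.5 mm/s, so they are Code H-7 (Flammable Solid).
The oxygen-release tablets have available-oxygen content 6.6 % by mass, which is > 4 % by mass, so they are Code H-5 (Oxidizer).
Code H-7 quantity: three 26.67 kg packs = 80.01 kg.
That is within the Code H-7 cargo aircraft limit of 100 kg.
Code H-5 quantity: three 1.33 kg packs = 3.99 kg.
3.99 kg ≤ 5 kg (cargo aircraft limit, Code H-5) — within limit.
Every hazard code is within its cargo aircraft limit and no segregation rule is violated.

Yes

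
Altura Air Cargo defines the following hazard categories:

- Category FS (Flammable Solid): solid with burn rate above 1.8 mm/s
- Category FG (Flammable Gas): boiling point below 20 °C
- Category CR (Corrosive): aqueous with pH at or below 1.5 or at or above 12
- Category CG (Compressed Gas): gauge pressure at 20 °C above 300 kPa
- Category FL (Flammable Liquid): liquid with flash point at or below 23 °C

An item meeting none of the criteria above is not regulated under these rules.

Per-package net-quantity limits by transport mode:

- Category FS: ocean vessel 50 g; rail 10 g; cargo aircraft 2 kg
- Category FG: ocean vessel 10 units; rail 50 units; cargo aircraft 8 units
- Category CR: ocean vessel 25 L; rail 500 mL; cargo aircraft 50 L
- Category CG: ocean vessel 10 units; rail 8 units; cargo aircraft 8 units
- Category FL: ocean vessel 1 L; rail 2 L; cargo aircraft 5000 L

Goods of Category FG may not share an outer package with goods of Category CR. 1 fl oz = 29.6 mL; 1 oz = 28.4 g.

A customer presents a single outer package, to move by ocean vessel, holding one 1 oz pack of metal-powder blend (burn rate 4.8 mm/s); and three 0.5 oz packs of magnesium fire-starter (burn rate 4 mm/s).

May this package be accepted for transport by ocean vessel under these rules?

No

Burn rate 4.8 mm/s meets the Category FS criterion (Flammable Solid), so the metal-powder blend is Category FS.
The magnesium fire-starter has burn rate 4 mm/s, which is > 1.8 mm/s, so it is Category FS (Flammable Solid).
Total Category FS: (one 1 oz pack = 28.4 g) + (three 0.5 oz packs = 42.6 g) = 71 g.
71 g exceeds the ocean vessel limit of 50 g for Category FS.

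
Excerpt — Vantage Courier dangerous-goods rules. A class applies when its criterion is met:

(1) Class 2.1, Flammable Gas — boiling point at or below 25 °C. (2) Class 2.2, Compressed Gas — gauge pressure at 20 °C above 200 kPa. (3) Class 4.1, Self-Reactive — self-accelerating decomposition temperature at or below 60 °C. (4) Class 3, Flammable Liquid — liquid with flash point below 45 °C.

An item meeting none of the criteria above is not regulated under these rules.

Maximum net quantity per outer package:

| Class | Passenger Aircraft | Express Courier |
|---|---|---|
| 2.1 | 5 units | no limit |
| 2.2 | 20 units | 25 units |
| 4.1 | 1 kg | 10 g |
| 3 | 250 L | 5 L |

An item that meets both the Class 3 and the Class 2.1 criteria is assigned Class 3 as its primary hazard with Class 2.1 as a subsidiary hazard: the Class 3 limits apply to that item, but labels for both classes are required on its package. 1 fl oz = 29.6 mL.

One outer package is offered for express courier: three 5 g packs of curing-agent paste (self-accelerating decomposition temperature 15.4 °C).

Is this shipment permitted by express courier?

With self-accelerating decomposition temperature 15.4 °C (≤ 60 °C), the curing-agent paste falls in Class 4.1.
Class 4.1 quantity: three 5 g packs = 15 g.
15 g > 10 g (express courier limit, Class 4.1) — over the limit.

No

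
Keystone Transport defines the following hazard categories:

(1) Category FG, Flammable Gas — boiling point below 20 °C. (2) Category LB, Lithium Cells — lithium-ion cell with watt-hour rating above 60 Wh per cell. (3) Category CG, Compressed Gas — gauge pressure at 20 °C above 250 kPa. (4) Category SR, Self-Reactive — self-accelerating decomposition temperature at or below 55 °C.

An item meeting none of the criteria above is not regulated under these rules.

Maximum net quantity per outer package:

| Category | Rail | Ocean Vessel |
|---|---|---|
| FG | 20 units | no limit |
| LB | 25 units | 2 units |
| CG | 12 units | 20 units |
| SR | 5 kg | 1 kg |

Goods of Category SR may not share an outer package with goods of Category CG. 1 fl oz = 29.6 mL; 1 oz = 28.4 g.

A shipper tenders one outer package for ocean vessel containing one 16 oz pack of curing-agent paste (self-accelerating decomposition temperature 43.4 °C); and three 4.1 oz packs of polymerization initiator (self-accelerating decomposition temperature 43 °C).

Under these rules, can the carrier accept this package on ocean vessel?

Curing-agent paste: self-accelerating decomposition temperature 43.4 °C ≤ 55 °C → Category SR (Self-Reactive).
Self-accelerating decomposition temperature 43 °C meets the Category SR criterion (Self-Reactive), so the polymerization initiator is Category SR.
Total Category SR: (one 16 oz pack = 454.4 g) + (three 4.1 oz packs = 349.32 g) = 803.72 g.
803.72 g is within the ocean vessel limit of 1 kg for Category SR.

Yes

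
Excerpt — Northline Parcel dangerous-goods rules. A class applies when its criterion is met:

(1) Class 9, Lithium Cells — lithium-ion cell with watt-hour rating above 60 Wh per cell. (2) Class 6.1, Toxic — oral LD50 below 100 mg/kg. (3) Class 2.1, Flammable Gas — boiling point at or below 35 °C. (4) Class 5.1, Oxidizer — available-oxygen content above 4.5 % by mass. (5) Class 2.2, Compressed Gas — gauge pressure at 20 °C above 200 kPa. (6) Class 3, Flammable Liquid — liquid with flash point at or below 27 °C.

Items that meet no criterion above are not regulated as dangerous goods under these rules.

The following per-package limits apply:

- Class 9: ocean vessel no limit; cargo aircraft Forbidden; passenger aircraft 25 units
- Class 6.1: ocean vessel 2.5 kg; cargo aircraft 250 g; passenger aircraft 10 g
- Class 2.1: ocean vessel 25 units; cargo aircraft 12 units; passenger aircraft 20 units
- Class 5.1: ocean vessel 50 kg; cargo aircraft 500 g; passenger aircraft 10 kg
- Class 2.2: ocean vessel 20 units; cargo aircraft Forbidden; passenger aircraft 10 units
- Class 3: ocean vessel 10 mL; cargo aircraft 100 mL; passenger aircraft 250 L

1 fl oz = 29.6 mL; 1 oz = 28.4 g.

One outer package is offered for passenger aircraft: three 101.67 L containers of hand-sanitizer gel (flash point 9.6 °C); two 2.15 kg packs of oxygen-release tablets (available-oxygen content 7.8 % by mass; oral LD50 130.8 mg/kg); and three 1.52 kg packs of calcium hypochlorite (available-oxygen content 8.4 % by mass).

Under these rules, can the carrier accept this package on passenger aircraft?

No

Hand-sanitizer gel: flash point 9.6 °C ≤ 27 °C → Class 3 (Flammable Liquid).
The oxygen-release tablets have available-oxygen content 7.8 % by mass, which is > 4.5 % by mass, so they are Class 5.1 (Oxidizer).
The calcium hypochlorite has available-oxygen content 8.4 % by mass, which is > 4.5 % by mass, so it is Class 5.1 (Oxidizer).
Total Class 5.1: (two 2.15 kg packs = 4.3 kg) + (three 1.52 kg packs = 4.56 kg) = 8.86 kg.
8.86 kg is within the passenger aircraft limit of 10 kg for Class 5.1.
Class 3 quantity: three 101.67 L containers = 305.01 L.
That exceeds the Class 3 passenger aircraft limit of 250 L.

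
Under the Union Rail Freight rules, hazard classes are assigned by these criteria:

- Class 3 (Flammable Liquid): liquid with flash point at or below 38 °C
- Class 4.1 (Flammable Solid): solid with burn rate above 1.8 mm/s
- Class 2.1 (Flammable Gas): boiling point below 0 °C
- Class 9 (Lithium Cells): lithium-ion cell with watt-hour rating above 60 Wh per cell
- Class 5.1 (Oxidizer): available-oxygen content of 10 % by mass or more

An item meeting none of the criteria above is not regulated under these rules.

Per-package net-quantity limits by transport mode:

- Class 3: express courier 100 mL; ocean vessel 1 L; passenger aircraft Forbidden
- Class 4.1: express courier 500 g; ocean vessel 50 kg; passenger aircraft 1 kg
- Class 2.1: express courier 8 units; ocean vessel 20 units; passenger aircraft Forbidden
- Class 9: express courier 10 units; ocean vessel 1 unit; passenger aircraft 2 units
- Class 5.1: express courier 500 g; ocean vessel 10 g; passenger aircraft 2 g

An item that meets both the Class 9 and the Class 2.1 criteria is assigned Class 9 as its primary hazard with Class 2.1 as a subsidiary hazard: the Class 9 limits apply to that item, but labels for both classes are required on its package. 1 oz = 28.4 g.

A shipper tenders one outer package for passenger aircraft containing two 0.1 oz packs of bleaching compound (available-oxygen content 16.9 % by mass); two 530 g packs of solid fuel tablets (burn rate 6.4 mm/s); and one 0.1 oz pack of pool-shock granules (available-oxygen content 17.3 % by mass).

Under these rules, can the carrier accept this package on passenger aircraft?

Available-oxygen content 16.9 % by mass meets the Class 5.1 criterion (Oxidizer), so the bleaching compound is Class 5.1.
Burn rate 6.4 mm/s meets the Class 4.1 criterion (Flammable Solid), so the solid fuel tablets are Class 4.1.
Available-oxygen content 17.3 % by mass meets the Class 5.1 criterion (Oxidizer), so the pool-shock granules are Class 5.1.
Class 5.1 net quantity: (two 0.1 oz packs = 5.68 g) + (one 0.1 oz pack = 2.84 g) = 8.52 g.
That exceeds the Class 5.1 passenger aircraft limit of 2 g.
Class 4.1 quantity: two 530 g packs = 1.06 kg.
That exceeds the Class 4.1 passenger aircraft limit of 1 kg.

No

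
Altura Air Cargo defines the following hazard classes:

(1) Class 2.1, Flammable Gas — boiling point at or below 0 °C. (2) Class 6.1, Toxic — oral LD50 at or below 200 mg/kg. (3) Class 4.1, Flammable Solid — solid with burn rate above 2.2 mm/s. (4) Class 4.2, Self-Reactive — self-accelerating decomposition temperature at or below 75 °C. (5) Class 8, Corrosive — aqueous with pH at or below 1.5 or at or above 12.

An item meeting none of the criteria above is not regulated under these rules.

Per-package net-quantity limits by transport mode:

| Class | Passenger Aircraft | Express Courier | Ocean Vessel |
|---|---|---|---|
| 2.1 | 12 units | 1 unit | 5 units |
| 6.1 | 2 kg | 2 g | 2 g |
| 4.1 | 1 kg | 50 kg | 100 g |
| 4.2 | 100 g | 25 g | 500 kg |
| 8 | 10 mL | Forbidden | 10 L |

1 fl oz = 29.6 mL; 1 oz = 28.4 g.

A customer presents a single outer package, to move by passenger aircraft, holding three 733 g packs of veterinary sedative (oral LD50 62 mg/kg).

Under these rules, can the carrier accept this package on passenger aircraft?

No

Oral LD50 62 mg/kg meets the Class 6.1 criterion (Toxic), so the veterinary sedative is Class 6.1.
Class 6.1 quantity: three 733 g packs = 2.199 kg.
2.199 kg exceeds the passenger aircraft limit of 2 kg for Class 6.1.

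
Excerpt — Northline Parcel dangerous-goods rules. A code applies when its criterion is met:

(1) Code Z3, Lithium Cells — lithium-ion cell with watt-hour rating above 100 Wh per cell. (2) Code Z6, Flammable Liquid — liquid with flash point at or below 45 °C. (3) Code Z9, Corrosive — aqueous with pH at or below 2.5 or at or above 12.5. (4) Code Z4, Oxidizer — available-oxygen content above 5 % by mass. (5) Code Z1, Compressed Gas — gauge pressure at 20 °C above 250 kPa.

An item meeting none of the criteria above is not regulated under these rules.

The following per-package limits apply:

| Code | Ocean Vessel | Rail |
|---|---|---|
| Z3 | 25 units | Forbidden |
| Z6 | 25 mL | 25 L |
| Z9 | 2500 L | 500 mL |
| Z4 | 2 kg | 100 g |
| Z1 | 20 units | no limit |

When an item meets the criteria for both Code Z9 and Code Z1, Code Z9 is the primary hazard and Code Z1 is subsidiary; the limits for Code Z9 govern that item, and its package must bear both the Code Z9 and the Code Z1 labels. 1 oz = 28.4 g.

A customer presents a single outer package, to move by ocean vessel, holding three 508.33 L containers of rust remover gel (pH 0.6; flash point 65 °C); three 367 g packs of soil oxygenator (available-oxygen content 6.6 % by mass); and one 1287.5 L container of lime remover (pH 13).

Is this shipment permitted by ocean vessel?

With pH 0.6 (≤ 2.5), the rust remover gel falls in Code Z9.
Available-oxygen content 6.6 % by mass meets the Code Z4 criterion (Oxidizer), so the soil oxygenator is Code Z4.
With pH 13 (≥ 12.5), the lime remover falls in Code Z9.
Total Code Z9: (three 508.33 L containers = 1524.99 L) + 1287.5 L = 2812.49 L.
That exceeds the Code Z9 ocean vessel limit of 2500 L.
Code Z4 quantity: three 367 g packs = 1.101 kg.
That is within the Code Z4 ocean vessel limit of 2 kg.

No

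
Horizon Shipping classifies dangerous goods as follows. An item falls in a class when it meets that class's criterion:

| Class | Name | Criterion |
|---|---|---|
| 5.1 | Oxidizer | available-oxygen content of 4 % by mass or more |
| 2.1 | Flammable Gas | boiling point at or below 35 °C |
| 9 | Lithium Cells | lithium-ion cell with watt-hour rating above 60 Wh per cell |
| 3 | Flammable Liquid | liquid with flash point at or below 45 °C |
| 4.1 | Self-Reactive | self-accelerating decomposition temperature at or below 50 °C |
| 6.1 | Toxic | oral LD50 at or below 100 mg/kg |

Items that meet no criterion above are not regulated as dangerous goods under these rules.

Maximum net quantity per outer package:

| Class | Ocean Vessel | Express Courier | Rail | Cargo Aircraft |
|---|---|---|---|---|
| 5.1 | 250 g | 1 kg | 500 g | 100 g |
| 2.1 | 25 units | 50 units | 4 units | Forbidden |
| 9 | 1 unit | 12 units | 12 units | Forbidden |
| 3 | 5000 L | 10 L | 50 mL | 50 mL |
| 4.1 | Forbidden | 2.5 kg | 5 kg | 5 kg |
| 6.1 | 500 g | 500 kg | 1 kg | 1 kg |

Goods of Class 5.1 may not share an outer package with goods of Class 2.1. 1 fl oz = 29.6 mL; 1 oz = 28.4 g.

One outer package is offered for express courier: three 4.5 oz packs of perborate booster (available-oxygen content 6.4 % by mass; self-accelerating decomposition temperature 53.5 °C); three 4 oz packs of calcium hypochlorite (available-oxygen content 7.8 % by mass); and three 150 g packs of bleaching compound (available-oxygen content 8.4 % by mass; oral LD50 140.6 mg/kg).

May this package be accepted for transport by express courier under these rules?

With available-oxygen content 6.4 % by mass (≥ 4 % by mass), the perborate booster falls in Class 5.1.
With available-oxygen content 7.8 % by mass (≥ 4 % by mass), the calcium hypochlorite falls in Class 5.1.
Available-oxygen content 8.4 % by mass meets the Class 5.1 criterion (Oxidizer), so the bleaching compound is Class 5.1.
Total Class 5.1: (three 4.5 oz packs = 383.4 g) + (three 4 oz packs = 340.8 g) + (three 150 g packs = 450 g) = 1174.2 g.
That exceeds the Class 5.1 express courier limit of 1 kg.

No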